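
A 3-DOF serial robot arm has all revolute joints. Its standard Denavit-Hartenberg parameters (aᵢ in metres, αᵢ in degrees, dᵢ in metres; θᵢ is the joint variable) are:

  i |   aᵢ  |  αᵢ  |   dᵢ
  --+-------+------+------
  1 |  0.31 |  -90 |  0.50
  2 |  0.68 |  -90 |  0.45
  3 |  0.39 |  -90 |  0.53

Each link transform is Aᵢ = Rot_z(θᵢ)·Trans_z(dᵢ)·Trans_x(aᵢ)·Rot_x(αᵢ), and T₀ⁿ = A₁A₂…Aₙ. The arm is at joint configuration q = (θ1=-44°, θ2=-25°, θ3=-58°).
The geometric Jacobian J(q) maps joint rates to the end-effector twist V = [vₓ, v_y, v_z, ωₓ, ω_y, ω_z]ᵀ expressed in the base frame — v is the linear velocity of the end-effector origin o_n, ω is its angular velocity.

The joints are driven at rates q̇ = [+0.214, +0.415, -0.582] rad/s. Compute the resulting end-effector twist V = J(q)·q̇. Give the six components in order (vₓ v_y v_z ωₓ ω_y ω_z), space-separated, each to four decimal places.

o_n = [1.5045, -0.3675, 0.3944]
J₁: ẑ×o_n = [0.3675, 1.5045, -0.0000], ω = ẑ
J2: z=[0.6947, 0.7193, 0.0000] o=[0.2230, -0.2153, 0.5000] → [-0.0760, 0.0734, -1.0276, 0.6947, 0.7193, 0.0000]
J3: z=[0.3040, -0.2936, -0.9063] o=[0.9789, -0.3198, 0.7874] → [0.0721, -0.3569, 0.1398, 0.3040, -0.2936, -0.9063]
V = J·q̇ = [0.0052, 0.5601, -0.5078, 0.1114, 0.4694, 0.7415]

0.0052 0.5601 -0.5078 0.1114 0.4694 0.7415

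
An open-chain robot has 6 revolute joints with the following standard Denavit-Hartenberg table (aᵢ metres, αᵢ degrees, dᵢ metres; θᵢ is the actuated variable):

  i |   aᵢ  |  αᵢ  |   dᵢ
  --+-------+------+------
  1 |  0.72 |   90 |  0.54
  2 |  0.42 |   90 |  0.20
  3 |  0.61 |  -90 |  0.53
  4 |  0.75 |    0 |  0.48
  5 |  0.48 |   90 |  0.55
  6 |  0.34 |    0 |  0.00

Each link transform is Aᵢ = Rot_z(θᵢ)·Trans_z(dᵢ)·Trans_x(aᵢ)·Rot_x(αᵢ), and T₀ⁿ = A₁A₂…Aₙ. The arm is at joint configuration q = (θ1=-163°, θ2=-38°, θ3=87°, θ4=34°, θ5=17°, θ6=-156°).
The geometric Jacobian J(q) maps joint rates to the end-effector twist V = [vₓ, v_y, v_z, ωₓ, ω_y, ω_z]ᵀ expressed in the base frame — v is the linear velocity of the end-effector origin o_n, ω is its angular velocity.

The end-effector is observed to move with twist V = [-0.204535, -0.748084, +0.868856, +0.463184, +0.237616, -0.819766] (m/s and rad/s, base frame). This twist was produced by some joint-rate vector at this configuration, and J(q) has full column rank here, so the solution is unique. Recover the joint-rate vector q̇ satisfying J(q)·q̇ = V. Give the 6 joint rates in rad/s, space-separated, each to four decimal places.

o_n = [-0.8620, 1.3920, 0.8031]
J₁: ẑ×o_n = [-1.3920, -0.8620, 0.0000], ω = ẑ
J2: z=[-0.2924, 0.9563, 0.0000] o=[-0.6885, -0.2105, 0.5400] → [0.2516, 0.0769, -0.3026, -0.2924, 0.9563, 0.0000]
J3: z=[0.5888, 0.1800, -0.7880] o=[-1.0635, -0.1160, 0.2814] → [1.2822, -0.4659, 0.8516, 0.5888, 0.1800, -0.7880]
J4: z=[0.7372, 0.2801, 0.6148] o=[-0.9536, 0.5546, -0.1559] → [-0.2462, -0.6507, 0.5917, 0.7372, 0.2801, 0.6148]
J5: z=[0.7372, 0.2801, 0.6148] o=[-1.0527, 1.1998, 0.4497] → [-0.0191, -0.1433, 0.0882, 0.7372, 0.2801, 0.6148]
J6: z=[0.1130, 0.8461, -0.5210] o=[-0.9670, 1.5716, 1.0721] → [-0.3211, -0.0243, -0.1091, 0.1130, 0.8461, -0.5210]
q̇ = J⁺·V = [0.0750, -0.6320, 0.4290, 0.8430, -0.9520, 0.9400]

0.0750 -0.6320 0.4290 0.8430 -0.9520 0.9400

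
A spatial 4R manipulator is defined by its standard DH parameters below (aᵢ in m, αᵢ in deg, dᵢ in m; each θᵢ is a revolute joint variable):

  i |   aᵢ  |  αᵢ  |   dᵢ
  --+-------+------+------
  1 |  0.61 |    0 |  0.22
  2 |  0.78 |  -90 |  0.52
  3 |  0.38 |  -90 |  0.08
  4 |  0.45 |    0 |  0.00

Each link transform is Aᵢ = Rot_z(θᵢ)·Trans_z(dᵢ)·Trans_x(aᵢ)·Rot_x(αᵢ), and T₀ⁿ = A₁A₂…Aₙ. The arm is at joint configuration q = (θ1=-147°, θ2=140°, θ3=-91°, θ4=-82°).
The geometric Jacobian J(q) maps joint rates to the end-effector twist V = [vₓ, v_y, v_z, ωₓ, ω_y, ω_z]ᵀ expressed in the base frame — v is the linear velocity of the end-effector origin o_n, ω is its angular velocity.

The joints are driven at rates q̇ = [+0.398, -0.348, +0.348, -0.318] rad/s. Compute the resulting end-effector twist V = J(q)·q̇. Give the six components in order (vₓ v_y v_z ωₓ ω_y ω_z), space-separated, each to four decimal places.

o_n = [0.3190, 0.0954, 1.1826]
J₁: ẑ×o_n = [-0.0954, 0.3190, 0.0000], ω = ẑ
J2: z=[0.0000, 0.0000, 1.0000] o=[-0.5116, -0.3322, 0.2200] → [-0.4276, 0.8306, 0.0000, 0.0000, 0.0000, 1.0000]
J3: z=[0.1219, 0.9925, 0.0000] o=[0.2626, -0.4273, 0.7400] → [0.4393, -0.0539, 0.0077, 0.1219, 0.9925, 0.0000]
J4: z=[0.9924, -0.1219, 0.0175] o=[0.2658, -0.3471, 1.1199] → [-0.0154, -0.0612, 0.4456, 0.9924, -0.1219, 0.0175]
V = J·q̇ = [0.2686, -0.1614, -0.1390, -0.2732, 0.3842, 0.0445]

0.2686 -0.1614 -0.1390 -0.2732 0.3842 0.0445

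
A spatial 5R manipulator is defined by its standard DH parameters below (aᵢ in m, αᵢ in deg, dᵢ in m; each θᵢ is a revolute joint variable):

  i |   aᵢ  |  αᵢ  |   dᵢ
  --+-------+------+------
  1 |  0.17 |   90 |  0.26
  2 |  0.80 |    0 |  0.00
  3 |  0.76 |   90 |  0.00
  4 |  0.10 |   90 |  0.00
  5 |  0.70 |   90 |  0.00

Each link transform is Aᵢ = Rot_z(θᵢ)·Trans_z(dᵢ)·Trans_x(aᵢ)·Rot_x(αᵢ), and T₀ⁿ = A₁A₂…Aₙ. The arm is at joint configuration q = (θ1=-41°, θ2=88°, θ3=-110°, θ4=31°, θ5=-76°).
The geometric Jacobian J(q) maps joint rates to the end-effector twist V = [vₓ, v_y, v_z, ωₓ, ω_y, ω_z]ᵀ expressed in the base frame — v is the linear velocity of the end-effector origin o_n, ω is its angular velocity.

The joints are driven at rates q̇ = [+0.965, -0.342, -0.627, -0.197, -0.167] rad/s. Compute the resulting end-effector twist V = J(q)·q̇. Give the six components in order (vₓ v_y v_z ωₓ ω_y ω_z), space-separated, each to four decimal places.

1.3918 0.6809 -1.0939 0.5373 0.6272 1.1799

o_n = [0.9438, -1.0042, 1.3181]
J₁: ẑ×o_n = [1.0042, 0.9438, -0.0000], ω = ẑ
J2: z=[-0.6561, -0.7547, 0.0000] o=[0.1283, -0.1115, 0.2600] → [-0.7985, 0.6942, 1.2011, -0.6561, -0.7547, 0.0000]
J3: z=[-0.6561, -0.7547, 0.0000] o=[0.1494, -0.1298, 1.0595] → [-0.1951, 0.1696, 1.1732, -0.6561, -0.7547, 0.0000]
J4: z=[-0.2827, 0.2458, -0.9272] o=[0.6812, -0.5921, 0.7748] → [-0.2485, -0.0899, 0.0520, -0.2827, 0.2458, -0.9272]
J5: z=[0.9228, 0.3336, -0.1929] o=[0.7074, -0.6832, 0.7427] → [0.1300, -0.5765, -0.3751, 0.9228, 0.3336, -0.1929]
V = J·q̇ = [1.3918, 0.6809, -1.0939, 0.5373, 0.6272, 1.1799]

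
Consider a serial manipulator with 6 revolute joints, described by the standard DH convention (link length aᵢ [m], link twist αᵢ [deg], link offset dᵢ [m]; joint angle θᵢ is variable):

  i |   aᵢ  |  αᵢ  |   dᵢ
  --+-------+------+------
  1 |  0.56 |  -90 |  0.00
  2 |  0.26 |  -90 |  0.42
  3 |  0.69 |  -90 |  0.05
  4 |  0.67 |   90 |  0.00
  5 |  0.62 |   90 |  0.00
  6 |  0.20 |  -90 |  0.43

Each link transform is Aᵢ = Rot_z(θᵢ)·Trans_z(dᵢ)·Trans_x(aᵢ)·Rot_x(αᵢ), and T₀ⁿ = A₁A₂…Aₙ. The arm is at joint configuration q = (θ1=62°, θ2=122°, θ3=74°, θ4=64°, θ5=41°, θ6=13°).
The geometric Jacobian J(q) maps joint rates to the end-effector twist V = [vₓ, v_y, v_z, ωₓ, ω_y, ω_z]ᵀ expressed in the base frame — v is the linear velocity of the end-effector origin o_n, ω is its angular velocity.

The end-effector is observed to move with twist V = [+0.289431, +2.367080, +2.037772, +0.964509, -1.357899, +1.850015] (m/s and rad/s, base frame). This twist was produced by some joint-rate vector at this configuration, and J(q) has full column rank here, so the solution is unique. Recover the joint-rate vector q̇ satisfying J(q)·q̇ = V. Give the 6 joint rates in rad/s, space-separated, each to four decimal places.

0.2200 -0.7090 0.6080 0.4860 0.8190 -0.8980

o_n = [1.5676, 0.8173, -1.0900]
J₁: ẑ×o_n = [-0.8173, 1.5676, 0.0000], ω = ẑ
J2: z=[-0.8829, 0.4695, 0.0000] o=[0.2629, 0.4945, 0.0000] → [-0.5117, -0.9624, -0.8975, -0.8829, 0.4695, 0.0000]
J3: z=[-0.3981, -0.7488, 0.5299] o=[-0.1726, 0.5700, -0.2205] → [0.5200, 0.5760, 1.2046, -0.3981, -0.7488, 0.5299]
J4: z=[0.4825, 0.3204, 0.8152] o=[0.3458, 0.1322, -0.3553] → [-0.7939, 1.3505, -0.0608, 0.4825, 0.3204, 0.8152]
J5: z=[0.5267, -0.8498, 0.0222] o=[0.8147, 0.4126, -0.7431] → [0.2858, 0.1994, 0.8529, 0.5267, -0.8498, 0.0222]
J6: z=[0.0950, 0.0329, -0.9949] o=[1.3384, 0.7388, -0.6823] → [0.0646, -0.1893, -0.0001, 0.0950, 0.0329, -0.9949]
q̇ = J⁺·V = [0.2200, -0.7090, 0.6080, 0.4860, 0.8190, -0.8980]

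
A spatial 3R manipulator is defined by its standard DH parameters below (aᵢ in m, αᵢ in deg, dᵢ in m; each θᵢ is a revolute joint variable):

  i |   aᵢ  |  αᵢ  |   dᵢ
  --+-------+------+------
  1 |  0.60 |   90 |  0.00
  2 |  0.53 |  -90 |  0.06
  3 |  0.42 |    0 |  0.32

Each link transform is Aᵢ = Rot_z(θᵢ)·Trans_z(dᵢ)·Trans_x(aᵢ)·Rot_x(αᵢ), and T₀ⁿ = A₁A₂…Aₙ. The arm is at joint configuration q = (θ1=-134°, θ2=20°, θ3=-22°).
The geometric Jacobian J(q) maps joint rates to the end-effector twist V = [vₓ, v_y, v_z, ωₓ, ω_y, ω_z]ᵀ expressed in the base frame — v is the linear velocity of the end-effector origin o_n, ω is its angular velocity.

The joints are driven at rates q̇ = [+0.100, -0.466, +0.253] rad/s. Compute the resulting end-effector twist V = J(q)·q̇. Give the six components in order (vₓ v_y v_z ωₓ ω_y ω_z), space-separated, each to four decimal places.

o_n = [-1.0973, -0.8234, 0.6152]
J₁: ẑ×o_n = [0.8234, -1.0973, 0.0000], ω = ẑ
J2: z=[-0.7193, 0.6947, 0.0000] o=[-0.4168, -0.4316, 0.0000] → [0.4273, 0.4425, 0.7545, -0.7193, 0.6947, 0.0000]
J3: z=[0.2376, 0.2460, 0.9397] o=[-0.8059, -0.7482, 0.1813] → [0.1774, -0.3769, 0.0538, 0.2376, 0.2460, 0.9397]
V = J·q̇ = [-0.0719, -0.4113, -0.3380, 0.3953, -0.2615, 0.3377]

-0.0719 -0.4113 -0.3380 0.3953 -0.2615 0.3377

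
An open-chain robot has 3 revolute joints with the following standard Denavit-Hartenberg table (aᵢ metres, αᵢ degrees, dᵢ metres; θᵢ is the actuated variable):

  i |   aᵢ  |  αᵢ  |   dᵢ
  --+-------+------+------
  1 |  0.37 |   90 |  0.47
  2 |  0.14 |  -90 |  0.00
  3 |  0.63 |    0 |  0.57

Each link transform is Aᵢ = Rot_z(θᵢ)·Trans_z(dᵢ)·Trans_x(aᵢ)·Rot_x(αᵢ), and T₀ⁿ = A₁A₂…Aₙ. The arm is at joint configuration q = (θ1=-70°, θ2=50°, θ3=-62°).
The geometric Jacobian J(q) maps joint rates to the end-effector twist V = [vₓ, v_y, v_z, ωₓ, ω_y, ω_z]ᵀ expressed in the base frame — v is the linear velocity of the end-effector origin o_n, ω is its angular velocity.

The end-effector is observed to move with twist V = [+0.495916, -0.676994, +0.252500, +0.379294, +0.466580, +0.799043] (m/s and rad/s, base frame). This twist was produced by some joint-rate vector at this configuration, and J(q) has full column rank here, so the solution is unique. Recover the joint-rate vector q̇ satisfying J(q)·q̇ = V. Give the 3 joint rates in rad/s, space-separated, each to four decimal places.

0.5400 -0.5160 0.4030

o_n = [-0.4497, -0.3908, 1.1702]
J₁: ẑ×o_n = [0.3908, -0.4497, 0.0000], ω = ẑ
J2: z=[-0.9397, -0.3420, 0.0000] o=[0.1265, -0.3477, 0.4700] → [-0.2395, 0.6580, -0.1565, -0.9397, -0.3420, 0.0000]
J3: z=[-0.2620, 0.7198, 0.6428] o=[0.1573, -0.4322, 0.5772] → [0.4002, -0.2348, 0.4261, -0.2620, 0.7198, 0.6428]
q̇ = J⁺·V = [0.5400, -0.5160, 0.4030]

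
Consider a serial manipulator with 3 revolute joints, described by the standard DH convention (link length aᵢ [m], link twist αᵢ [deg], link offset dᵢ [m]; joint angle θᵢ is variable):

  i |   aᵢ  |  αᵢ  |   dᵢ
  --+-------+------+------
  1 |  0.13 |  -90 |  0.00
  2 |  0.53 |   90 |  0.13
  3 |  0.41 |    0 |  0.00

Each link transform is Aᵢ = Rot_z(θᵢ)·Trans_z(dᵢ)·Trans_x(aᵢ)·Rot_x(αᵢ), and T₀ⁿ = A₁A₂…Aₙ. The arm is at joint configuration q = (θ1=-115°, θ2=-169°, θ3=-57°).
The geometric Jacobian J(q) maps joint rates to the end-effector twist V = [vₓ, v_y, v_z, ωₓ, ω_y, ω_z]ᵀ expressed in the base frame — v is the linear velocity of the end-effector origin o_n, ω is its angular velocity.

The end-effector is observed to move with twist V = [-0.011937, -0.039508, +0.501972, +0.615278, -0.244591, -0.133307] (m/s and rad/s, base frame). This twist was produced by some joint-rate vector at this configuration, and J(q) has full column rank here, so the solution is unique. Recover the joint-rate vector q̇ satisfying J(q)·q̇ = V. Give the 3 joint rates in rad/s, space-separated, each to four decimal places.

0.0640 0.6610 0.2010

o_n = [0.0638, 0.6427, 0.1437]
J₁: ẑ×o_n = [-0.6427, 0.0638, 0.0000], ω = ẑ
J2: z=[0.9063, -0.4226, 0.0000] o=[-0.0549, -0.1178, 0.0000] → [-0.0607, -0.1303, 0.7395, 0.9063, -0.4226, 0.0000]
J3: z=[0.0806, 0.1729, -0.9816] o=[0.2828, 0.2988, 0.1011] → [0.3450, 0.2115, 0.0656, 0.0806, 0.1729, -0.9816]
q̇ = J⁺·V = [0.0640, 0.6610, 0.2010]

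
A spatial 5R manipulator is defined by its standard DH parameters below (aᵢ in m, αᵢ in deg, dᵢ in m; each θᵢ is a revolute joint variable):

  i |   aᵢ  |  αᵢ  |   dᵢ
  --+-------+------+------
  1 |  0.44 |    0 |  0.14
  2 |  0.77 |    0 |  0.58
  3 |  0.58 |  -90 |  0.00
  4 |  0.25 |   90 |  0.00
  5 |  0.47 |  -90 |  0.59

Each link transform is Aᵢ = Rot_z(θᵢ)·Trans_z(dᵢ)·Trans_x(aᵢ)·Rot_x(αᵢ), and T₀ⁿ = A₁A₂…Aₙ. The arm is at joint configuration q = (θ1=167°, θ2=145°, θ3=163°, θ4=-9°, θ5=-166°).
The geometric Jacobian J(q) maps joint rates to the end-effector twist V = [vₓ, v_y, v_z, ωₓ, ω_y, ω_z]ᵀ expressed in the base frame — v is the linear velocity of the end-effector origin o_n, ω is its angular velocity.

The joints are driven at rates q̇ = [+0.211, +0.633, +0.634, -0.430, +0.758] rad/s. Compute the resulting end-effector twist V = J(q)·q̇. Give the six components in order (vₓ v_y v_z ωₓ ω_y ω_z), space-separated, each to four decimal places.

0.3877 0.3279 -0.1137 0.4398 0.0743 2.2267

o_n = [0.0694, -0.1676, 1.2705]
J₁: ẑ×o_n = [0.1676, 0.0694, -0.0000], ω = ẑ
J2: z=[0.0000, 0.0000, 1.0000] o=[-0.4287, 0.0990, 0.1400] → [0.2666, 0.4982, -0.0000, 0.0000, 0.0000, 1.0000]
J3: z=[0.0000, 0.0000, 1.0000] o=[0.0865, -0.4732, 0.7200] → [-0.3056, -0.0171, 0.0000, 0.0000, 0.0000, 1.0000]
J4: z=[-0.9063, -0.4226, 0.0000] o=[-0.1586, 0.0524, 0.7200] → [-0.2327, 0.4989, 0.2958, -0.9063, -0.4226, 0.0000]
J5: z=[0.0661, -0.1418, 0.9877] o=[-0.2630, 0.2762, 0.7591] → [0.3659, 0.2945, 0.0178, 0.0661, -0.1418, 0.9877]
V = J·q̇ = [0.3877, 0.3279, -0.1137, 0.4398, 0.0743, 2.2267]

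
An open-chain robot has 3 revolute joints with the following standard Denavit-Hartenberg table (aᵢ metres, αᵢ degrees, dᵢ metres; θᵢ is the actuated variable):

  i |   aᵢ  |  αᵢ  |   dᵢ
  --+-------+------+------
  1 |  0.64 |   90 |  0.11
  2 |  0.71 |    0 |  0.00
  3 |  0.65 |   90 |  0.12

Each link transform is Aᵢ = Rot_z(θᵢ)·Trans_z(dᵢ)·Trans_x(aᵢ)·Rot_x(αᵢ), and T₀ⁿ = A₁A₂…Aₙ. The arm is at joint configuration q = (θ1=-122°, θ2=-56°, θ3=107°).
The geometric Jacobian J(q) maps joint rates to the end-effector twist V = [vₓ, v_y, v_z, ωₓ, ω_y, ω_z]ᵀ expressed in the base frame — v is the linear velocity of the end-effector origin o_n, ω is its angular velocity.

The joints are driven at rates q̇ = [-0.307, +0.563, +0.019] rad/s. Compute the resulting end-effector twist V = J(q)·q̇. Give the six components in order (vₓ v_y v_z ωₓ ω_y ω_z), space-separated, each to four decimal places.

-0.3768 0.2348 0.4616 -0.4936 0.3084 -0.3070

o_n = [-0.8681, -1.1628, 0.0265]
J₁: ẑ×o_n = [1.1628, -0.8681, 0.0000], ω = ẑ
J2: z=[-0.8480, 0.5299, 0.0000] o=[-0.3391, -0.5428, 0.1100] → [-0.0442, -0.0708, 0.8061, -0.8480, 0.5299, 0.0000]
J3: z=[-0.8480, 0.5299, 0.0000] o=[-0.5495, -0.8794, -0.4786] → [0.2677, 0.4284, 0.4091, -0.8480, 0.5299, 0.0000]
V = J·q̇ = [-0.3768, 0.2348, 0.4616, -0.4936, 0.3084, -0.3070]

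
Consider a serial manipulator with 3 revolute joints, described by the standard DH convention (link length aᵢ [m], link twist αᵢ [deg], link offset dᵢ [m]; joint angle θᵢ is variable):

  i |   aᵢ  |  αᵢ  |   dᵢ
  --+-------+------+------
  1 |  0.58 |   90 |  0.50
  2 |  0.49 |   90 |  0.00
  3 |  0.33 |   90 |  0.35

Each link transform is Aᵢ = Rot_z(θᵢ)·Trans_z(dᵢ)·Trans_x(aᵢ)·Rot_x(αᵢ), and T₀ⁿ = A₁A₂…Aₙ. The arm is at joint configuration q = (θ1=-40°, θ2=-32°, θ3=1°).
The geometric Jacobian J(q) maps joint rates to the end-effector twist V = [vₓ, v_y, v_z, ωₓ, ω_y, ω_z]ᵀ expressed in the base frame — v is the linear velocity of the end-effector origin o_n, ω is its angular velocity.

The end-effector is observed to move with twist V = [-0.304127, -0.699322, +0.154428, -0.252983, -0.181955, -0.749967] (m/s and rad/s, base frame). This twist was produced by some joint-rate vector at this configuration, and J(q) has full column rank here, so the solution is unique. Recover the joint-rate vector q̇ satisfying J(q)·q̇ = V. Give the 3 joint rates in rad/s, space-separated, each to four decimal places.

-0.6270 0.3020 0.1450

o_n = [0.8312, -0.7050, -0.2313]
J₁: ẑ×o_n = [0.7050, 0.8312, -0.0000], ω = ẑ
J2: z=[-0.6428, -0.7660, 0.0000] o=[0.4443, -0.3728, 0.5000] → [0.5602, -0.4701, 0.5099, -0.6428, -0.7660, 0.0000]
J3: z=[-0.4059, 0.3406, -0.8480] o=[0.7626, -0.6399, 0.2403] → [-0.2158, -0.2496, 0.0031, -0.4059, 0.3406, -0.8480]
q̇ = J⁺·V = [-0.6270, 0.3020, 0.1450]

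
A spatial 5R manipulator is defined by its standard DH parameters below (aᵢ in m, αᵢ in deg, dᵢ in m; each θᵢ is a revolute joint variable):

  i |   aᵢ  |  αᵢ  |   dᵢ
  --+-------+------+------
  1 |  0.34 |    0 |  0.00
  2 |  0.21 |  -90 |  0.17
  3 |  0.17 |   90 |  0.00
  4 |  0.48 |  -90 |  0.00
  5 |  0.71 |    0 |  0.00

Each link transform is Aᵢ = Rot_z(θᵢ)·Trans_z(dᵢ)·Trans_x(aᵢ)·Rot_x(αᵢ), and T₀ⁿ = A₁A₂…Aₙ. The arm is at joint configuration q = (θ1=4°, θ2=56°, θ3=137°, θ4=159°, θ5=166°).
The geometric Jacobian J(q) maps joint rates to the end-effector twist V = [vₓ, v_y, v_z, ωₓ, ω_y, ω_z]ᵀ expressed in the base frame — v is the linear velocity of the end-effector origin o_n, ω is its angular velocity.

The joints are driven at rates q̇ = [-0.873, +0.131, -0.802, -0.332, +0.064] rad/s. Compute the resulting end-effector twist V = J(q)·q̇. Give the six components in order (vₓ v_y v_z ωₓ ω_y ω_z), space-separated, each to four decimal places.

o_n = [0.3170, -0.1645, 0.0467]
J₁: ẑ×o_n = [0.1645, 0.3170, -0.0000], ω = ẑ
J2: z=[0.0000, 0.0000, 1.0000] o=[0.3392, 0.0237, 0.0000] → [0.1882, -0.0222, 0.0000, 0.0000, 0.0000, 1.0000]
J3: z=[-0.8660, 0.5000, 0.0000] o=[0.4442, 0.2056, 0.1700] → [-0.0617, -0.1068, 0.3841, -0.8660, 0.5000, 0.0000]
J4: z=[0.3410, 0.5906, -0.7314] o=[0.3820, 0.0979, 0.0541] → [-0.1963, 0.0501, -0.0511, 0.3410, 0.5906, -0.7314]
J5: z=[0.9396, -0.2398, 0.2444] o=[0.3969, 0.4677, 0.3597] → [0.2296, 0.2745, -0.6132, 0.9396, -0.2398, 0.2444]
V = J·q̇ = [0.0104, -0.1930, -0.3304, 0.6415, -0.6124, -0.4835]

0.0104 -0.1930 -0.3304 0.6415 -0.6124 -0.4835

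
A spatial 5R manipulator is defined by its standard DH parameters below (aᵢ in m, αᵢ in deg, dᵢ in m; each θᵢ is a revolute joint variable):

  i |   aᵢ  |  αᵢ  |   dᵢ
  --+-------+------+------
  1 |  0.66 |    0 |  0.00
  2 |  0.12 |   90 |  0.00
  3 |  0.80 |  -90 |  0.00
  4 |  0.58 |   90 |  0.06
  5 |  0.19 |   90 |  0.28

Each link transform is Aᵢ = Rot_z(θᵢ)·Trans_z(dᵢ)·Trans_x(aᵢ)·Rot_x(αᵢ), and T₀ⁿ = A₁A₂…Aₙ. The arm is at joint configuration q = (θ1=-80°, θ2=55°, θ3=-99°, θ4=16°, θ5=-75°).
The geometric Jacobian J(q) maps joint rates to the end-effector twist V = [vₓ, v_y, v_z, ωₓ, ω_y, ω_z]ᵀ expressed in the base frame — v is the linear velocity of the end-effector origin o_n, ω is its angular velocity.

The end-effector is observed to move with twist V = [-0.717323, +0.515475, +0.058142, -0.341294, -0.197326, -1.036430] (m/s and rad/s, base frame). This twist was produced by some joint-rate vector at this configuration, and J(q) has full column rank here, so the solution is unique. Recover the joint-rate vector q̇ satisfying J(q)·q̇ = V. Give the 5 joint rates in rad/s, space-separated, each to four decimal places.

0.1440 -0.9430 -0.6180 -0.1860 0.9790

o_n = [-0.1378, -0.6379, -1.4444]
J₁: ẑ×o_n = [0.6379, -0.1378, 0.0000], ω = ẑ
J2: z=[0.0000, 0.0000, 1.0000] o=[0.1146, -0.6500, 0.0000] → [-0.0121, -0.2524, 0.0000, 0.0000, 0.0000, 1.0000]
J3: z=[-0.4226, -0.9063, 0.0000] o=[0.2234, -0.7007, 0.0000] → [1.3091, -0.6104, -0.3538, -0.4226, -0.9063, 0.0000]
J4: z=[0.8951, -0.4174, -0.1564] o=[0.1099, -0.6478, -0.7902] → [0.2746, 0.6244, -0.0946, 0.8951, -0.4174, -0.1564]
J5: z=[-0.4453, -0.8530, -0.2722] o=[0.1522, -0.4911, -1.3502] → [0.0404, 0.0370, -0.1819, -0.4453, -0.8530, -0.2722]
q̇ = J⁺·V = [0.1440, -0.9430, -0.6180, -0.1860, 0.9790]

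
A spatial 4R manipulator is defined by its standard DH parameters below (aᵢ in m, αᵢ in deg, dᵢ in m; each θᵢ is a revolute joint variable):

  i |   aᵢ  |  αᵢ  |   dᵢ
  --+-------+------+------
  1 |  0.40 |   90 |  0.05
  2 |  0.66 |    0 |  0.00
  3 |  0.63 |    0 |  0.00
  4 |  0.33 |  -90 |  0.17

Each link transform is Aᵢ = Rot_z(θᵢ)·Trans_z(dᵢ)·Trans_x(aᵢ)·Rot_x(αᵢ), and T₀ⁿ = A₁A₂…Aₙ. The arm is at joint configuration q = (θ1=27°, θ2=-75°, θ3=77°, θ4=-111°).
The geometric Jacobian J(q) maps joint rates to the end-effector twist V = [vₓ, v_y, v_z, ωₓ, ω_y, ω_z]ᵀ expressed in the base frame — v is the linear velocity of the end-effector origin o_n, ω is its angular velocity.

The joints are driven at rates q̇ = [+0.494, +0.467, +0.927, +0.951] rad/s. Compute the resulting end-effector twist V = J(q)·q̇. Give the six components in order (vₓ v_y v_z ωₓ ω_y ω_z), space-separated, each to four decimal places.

o_n = [1.0510, 0.3447, -0.8775]
J₁: ẑ×o_n = [-0.3447, 1.0510, 0.0000], ω = ẑ
J2: z=[0.4540, -0.8910, 0.0000] o=[0.3564, 0.1816, 0.0500] → [0.8264, 0.4211, 0.6930, 0.4540, -0.8910, 0.0000]
J3: z=[0.4540, -0.8910, 0.0000] o=[0.5086, 0.2591, -0.5875] → [0.2584, 0.1317, 0.5222, 0.4540, -0.8910, 0.0000]
J4: z=[0.4540, -0.8910, 0.0000] o=[1.0696, 0.5450, -0.5655] → [0.2780, 0.1417, -0.1074, 0.4540, -0.8910, 0.0000]
V = J·q̇ = [0.7196, 0.9726, 0.7055, 1.0646, -2.0894, 0.4940]

0.7196 0.9726 0.7055 1.0646 -2.0894 0.4940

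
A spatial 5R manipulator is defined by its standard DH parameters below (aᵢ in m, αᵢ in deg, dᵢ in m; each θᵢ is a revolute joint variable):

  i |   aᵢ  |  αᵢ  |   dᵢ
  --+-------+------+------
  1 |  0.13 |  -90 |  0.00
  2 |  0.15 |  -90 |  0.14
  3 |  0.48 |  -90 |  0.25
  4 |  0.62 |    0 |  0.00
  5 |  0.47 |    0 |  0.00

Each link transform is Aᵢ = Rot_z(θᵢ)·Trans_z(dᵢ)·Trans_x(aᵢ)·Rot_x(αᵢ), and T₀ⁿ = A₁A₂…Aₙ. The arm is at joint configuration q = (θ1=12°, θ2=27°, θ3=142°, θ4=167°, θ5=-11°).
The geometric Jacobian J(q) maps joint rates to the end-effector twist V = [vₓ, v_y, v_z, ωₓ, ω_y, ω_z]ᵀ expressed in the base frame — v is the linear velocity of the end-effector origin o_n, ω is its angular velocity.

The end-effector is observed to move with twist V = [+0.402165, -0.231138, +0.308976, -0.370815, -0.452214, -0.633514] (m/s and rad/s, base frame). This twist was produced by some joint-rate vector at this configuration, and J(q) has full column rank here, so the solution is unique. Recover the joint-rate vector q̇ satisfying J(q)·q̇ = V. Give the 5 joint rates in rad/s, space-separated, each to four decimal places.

o_n = [0.5739, 0.6135, -0.1943]
J₁: ẑ×o_n = [-0.6135, 0.5739, 0.0000], ω = ẑ
J2: z=[-0.2079, 0.9781, 0.0000] o=[0.1272, 0.0270, 0.0000] → [-0.1900, -0.0404, -0.5589, -0.2079, 0.9781, 0.0000]
J3: z=[-0.4441, -0.0944, -0.8910] o=[0.2288, 0.1918, -0.0681] → [0.3877, -0.3635, -0.1547, -0.4441, -0.0944, -0.8910]
J4: z=[-0.7004, 0.6567, 0.2795] o=[-0.1504, -0.1910, -0.1191] → [-0.2742, 0.1498, -1.0391, -0.7004, 0.6567, 0.2795]
J5: z=[-0.7004, 0.6567, 0.2795] o=[0.2490, 0.2742, -0.2110] → [-0.0838, 0.1025, -0.4510, -0.7004, 0.6567, 0.2795]
q̇ = J⁺·V = [0.1910, -0.4070, 0.9420, -0.4270, 0.4800]

0.1910 -0.4070 0.9420 -0.4270 0.4800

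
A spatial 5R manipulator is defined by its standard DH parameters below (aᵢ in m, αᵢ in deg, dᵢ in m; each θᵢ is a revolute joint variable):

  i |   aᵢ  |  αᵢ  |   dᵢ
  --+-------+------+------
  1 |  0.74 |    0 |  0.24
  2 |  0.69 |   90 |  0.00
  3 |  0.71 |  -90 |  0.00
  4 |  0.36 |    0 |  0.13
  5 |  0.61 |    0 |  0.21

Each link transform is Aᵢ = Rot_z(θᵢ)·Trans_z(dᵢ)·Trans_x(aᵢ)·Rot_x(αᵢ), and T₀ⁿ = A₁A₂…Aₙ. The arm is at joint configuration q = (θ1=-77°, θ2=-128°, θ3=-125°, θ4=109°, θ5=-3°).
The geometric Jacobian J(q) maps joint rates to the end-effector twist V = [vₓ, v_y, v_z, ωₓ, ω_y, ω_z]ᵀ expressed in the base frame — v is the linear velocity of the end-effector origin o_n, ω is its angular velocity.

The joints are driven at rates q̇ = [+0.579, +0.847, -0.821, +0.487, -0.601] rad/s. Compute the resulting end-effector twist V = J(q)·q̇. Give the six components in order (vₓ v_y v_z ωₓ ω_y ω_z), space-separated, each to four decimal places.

1.5469 -1.5291 0.0523 -0.2623 -0.7835 1.4914

o_n = [-0.8822, -1.2546, -0.3029]
J₁: ẑ×o_n = [1.2546, -0.8822, 0.0000], ω = ẑ
J2: z=[0.0000, 0.0000, 1.0000] o=[0.1665, -0.7210, 0.2400] → [0.5336, -1.0487, 0.0000, 0.0000, 0.0000, 1.0000]
J3: z=[0.4226, 0.9063, 0.0000] o=[-0.4589, -0.4294, 0.2400] → [-0.4920, 0.2294, 0.0349, 0.4226, 0.9063, 0.0000]
J4: z=[-0.7424, 0.3462, -0.5736] o=[-0.0898, -0.6015, -0.3416] → [-0.3612, 0.4833, 0.7592, -0.7424, 0.3462, -0.5736]
J5: z=[-0.7424, 0.3462, -0.5736] o=[-0.3911, -0.8366, -0.3202] → [-0.2338, 0.2945, 0.4803, -0.7424, 0.3462, -0.5736]
V = J·q̇ = [1.5469, -1.5291, 0.0523, -0.2623, -0.7835, 1.4914]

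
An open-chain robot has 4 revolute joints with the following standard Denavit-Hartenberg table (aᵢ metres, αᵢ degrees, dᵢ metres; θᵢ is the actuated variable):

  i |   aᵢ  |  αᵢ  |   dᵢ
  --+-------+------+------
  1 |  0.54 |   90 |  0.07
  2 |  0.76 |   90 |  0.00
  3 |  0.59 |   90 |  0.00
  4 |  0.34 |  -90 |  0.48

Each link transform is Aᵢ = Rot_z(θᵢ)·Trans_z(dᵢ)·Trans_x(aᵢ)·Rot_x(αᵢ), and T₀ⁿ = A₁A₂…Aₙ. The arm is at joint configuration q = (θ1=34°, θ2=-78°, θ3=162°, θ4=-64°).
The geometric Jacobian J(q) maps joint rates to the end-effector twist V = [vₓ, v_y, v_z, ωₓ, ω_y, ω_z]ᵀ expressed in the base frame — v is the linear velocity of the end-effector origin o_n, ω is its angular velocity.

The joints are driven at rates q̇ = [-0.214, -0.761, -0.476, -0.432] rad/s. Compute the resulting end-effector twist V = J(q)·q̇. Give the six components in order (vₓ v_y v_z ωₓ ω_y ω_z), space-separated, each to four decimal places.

0.1521 -0.3942 -0.6883 -0.2923 1.2164 0.0155

o_n = [1.1139, -0.0748, -0.0674]
J₁: ẑ×o_n = [0.0748, 1.1139, -0.0000], ω = ẑ
J2: z=[0.5592, -0.8290, 0.0000] o=[0.4477, 0.3020, 0.0700] → [0.1139, 0.0768, 0.3416, 0.5592, -0.8290, 0.0000]
J3: z=[-0.8109, -0.5470, -0.2079] o=[0.5787, 0.3903, -0.6734] → [-0.4281, 0.3801, 0.6699, -0.8109, -0.5470, -0.2079]
J4: z=[0.5851, -0.7525, -0.3023] o=[0.5839, 0.1739, -0.1245] → [-0.1182, -0.1936, 0.2533, 0.5851, -0.7525, -0.3023]
V = J·q̇ = [0.1521, -0.3942, -0.6883, -0.2923, 1.2164, 0.0155]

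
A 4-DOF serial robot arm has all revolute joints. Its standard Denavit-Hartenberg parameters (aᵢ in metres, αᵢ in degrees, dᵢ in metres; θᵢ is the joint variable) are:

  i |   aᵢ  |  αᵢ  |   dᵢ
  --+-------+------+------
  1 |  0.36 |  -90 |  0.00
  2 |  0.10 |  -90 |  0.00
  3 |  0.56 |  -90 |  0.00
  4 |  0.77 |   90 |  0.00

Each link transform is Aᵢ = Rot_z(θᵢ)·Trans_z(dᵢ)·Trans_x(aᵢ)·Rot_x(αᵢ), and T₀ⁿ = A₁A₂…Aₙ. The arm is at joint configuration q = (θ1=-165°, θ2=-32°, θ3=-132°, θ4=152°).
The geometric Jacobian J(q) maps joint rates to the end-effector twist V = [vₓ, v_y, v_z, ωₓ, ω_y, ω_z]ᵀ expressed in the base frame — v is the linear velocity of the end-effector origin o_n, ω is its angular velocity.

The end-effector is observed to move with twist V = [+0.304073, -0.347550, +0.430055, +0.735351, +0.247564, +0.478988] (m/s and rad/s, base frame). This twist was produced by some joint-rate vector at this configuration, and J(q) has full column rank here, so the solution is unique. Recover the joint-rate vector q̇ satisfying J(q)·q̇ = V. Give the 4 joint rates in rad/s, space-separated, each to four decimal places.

0.4570 0.5320 -0.4290 -0.8680

o_n = [-0.3334, 0.0029, 0.4021]
J₁: ẑ×o_n = [-0.0029, -0.3334, 0.0000], ω = ẑ
J2: z=[0.2588, -0.9659, 0.0000] o=[-0.3477, -0.0932, 0.0000] → [-0.3884, -0.1041, 0.0387, 0.2588, -0.9659, 0.0000]
J3: z=[-0.5119, -0.1372, -0.8480] o=[-0.4296, -0.1151, 0.0530] → [0.0522, 0.0970, -0.0472, -0.5119, -0.1372, -0.8480]
J4: z=[-0.4356, -0.8094, 0.3938] o=[-0.0150, -0.4349, -0.1456] → [-0.6157, 0.1131, -0.4484, -0.4356, -0.8094, 0.3938]
q̇ = J⁺·V = [0.4570, 0.5320, -0.4290, -0.8680]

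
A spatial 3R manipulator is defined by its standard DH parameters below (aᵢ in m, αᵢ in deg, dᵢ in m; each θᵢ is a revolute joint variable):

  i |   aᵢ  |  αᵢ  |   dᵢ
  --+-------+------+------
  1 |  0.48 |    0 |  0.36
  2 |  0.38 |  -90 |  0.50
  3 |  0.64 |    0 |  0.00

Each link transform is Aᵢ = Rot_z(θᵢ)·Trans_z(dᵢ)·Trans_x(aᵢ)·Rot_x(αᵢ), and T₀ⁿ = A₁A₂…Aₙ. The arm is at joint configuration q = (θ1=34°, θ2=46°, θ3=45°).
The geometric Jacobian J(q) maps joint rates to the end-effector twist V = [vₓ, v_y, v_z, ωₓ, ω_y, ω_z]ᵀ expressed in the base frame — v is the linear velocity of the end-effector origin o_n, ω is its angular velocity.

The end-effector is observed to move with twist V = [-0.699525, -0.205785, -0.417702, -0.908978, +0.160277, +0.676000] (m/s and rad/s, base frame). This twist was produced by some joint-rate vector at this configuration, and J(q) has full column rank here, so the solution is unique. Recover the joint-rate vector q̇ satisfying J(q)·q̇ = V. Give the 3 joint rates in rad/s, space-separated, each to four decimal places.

0.2710 0.4050 0.9230

o_n = [0.5425, 1.0883, 0.4075]
J₁: ẑ×o_n = [-1.0883, 0.5425, 0.0000], ω = ẑ
J2: z=[0.0000, 0.0000, 1.0000] o=[0.3979, 0.2684, 0.3600] → [-0.8199, 0.1446, 0.0000, 0.0000, 0.0000, 1.0000]
J3: z=[-0.9848, 0.1736, 0.0000] o=[0.4639, 0.6426, 0.8600] → [-0.0786, -0.4457, -0.4525, -0.9848, 0.1736, 0.0000]
q̇ = J⁺·V = [0.2710, 0.4050, 0.9230]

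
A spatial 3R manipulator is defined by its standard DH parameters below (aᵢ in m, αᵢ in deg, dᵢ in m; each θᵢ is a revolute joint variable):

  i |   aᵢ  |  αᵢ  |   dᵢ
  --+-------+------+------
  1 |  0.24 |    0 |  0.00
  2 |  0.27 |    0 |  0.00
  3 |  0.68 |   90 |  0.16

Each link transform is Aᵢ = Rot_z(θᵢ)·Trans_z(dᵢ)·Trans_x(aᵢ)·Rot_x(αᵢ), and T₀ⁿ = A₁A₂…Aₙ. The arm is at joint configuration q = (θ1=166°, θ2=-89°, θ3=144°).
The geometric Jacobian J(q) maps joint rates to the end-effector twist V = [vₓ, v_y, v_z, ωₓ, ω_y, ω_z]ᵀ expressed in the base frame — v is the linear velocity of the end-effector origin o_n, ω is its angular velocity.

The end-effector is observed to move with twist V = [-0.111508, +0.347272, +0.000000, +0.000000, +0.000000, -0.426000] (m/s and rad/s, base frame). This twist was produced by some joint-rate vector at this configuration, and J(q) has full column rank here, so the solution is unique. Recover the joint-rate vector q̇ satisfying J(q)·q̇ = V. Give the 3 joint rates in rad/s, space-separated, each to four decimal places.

o_n = [-0.6853, -0.1250, 0.1600]
J₁: ẑ×o_n = [0.1250, -0.6853, 0.0000], ω = ẑ
J2: z=[0.0000, 0.0000, 1.0000] o=[-0.2329, 0.0581, 0.0000] → [0.1830, -0.4525, 0.0000, 0.0000, 0.0000, 1.0000]
J3: z=[0.0000, 0.0000, 1.0000] o=[-0.1721, 0.3211, 0.0000] → [0.4461, -0.5132, 0.0000, 0.0000, 0.0000, 1.0000]
q̇ = J⁺·V = [-0.5960, 0.4290, -0.2590]

-0.5960 0.4290 -0.2590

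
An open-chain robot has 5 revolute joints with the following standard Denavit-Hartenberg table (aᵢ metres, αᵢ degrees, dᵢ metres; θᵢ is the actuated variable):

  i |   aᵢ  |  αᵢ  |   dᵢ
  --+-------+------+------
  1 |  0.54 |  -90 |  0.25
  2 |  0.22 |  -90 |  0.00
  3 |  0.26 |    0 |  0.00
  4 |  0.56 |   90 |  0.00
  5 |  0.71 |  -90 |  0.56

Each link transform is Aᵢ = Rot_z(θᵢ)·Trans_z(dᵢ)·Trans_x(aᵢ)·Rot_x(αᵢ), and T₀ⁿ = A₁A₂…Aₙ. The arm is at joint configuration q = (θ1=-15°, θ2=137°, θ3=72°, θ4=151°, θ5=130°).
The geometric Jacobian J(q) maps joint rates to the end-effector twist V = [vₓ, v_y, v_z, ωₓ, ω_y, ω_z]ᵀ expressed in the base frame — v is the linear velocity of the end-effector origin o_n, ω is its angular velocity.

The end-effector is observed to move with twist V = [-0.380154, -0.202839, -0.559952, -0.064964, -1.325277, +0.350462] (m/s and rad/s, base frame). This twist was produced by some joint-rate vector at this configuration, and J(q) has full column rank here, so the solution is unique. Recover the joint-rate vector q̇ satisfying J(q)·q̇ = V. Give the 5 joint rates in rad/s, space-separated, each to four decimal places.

o_n = [0.1228, -0.6397, 0.7551]
J₁: ẑ×o_n = [0.6397, 0.1228, -0.0000], ω = ẑ
J2: z=[0.2588, 0.9659, 0.0000] o=[0.5216, -0.1398, 0.2500] → [0.4879, -0.1307, 0.2558, 0.2588, 0.9659, 0.0000]
J3: z=[-0.6588, 0.1765, 0.7314] o=[0.3662, -0.0981, 0.1000] → [0.5118, 0.2535, 0.3998, -0.6588, 0.1765, 0.7314]
J4: z=[-0.6588, 0.1765, 0.7314] o=[0.2454, -0.3218, 0.0452] → [0.3579, 0.3780, 0.2311, -0.6588, 0.1765, 0.7314]
J5: z=[0.2925, -0.8355, 0.4651] o=[0.6336, -0.0304, 0.3245] → [-0.0764, -0.3636, -0.6051, 0.2925, -0.8355, 0.4651]
q̇ = J⁺·V = [-0.1570, -0.7060, 0.4030, -0.2230, 0.8080]

-0.1570 -0.7060 0.4030 -0.2230 0.8080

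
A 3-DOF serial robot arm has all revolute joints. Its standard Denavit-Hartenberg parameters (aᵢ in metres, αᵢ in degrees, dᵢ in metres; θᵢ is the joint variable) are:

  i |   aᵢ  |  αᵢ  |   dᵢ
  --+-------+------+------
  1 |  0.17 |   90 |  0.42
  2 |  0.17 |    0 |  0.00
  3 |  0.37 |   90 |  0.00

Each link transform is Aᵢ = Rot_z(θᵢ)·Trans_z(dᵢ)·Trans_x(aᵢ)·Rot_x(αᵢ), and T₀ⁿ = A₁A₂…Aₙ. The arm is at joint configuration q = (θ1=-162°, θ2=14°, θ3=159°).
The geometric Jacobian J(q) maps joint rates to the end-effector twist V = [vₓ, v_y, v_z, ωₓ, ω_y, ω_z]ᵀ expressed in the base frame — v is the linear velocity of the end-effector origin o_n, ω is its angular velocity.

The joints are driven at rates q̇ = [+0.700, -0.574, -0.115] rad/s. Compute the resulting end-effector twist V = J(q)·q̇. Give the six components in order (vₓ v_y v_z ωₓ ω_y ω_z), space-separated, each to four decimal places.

o_n = [0.0307, 0.0100, 0.5062]
J₁: ẑ×o_n = [-0.0100, 0.0307, 0.0000], ω = ẑ
J2: z=[-0.3090, 0.9511, 0.0000] o=[-0.1617, -0.0525, 0.4200] → [0.0820, 0.0266, -0.2023, -0.3090, 0.9511, 0.0000]
J3: z=[-0.3090, 0.9511, 0.0000] o=[-0.3186, -0.1035, 0.4611] → [0.0429, 0.0139, -0.3672, -0.3090, 0.9511, 0.0000]
V = J·q̇ = [-0.0590, 0.0046, 0.1583, 0.2129, -0.6553, 0.7000]

-0.0590 0.0046 0.1583 0.2129 -0.6553 0.7000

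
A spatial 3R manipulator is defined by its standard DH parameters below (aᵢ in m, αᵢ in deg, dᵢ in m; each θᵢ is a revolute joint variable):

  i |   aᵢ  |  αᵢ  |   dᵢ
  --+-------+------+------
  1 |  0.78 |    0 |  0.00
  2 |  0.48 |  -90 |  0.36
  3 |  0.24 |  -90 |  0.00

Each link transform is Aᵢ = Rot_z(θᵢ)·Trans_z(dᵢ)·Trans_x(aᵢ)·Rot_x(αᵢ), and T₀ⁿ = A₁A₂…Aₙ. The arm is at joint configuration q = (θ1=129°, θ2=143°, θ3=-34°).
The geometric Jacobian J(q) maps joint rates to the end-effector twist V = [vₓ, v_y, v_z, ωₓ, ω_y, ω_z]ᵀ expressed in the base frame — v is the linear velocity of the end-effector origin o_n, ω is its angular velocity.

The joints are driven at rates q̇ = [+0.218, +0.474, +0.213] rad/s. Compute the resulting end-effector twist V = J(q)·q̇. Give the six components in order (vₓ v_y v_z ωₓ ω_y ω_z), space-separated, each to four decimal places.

o_n = [-0.4672, -0.0724, 0.4942]
J₁: ẑ×o_n = [0.0724, -0.4672, 0.0000], ω = ẑ
J2: z=[0.0000, 0.0000, 1.0000] o=[-0.4909, 0.6062, 0.0000] → [0.6786, 0.0237, -0.0000, 0.0000, 0.0000, 1.0000]
J3: z=[0.9994, 0.0349, 0.0000] o=[-0.4741, 0.1265, 0.3600] → [0.0047, -0.1341, -0.1990, 0.9994, 0.0349, 0.0000]
V = J·q̇ = [0.3384, -0.1192, -0.0424, 0.2129, 0.0074, 0.6920]

0.3384 -0.1192 -0.0424 0.2129 0.0074 0.6920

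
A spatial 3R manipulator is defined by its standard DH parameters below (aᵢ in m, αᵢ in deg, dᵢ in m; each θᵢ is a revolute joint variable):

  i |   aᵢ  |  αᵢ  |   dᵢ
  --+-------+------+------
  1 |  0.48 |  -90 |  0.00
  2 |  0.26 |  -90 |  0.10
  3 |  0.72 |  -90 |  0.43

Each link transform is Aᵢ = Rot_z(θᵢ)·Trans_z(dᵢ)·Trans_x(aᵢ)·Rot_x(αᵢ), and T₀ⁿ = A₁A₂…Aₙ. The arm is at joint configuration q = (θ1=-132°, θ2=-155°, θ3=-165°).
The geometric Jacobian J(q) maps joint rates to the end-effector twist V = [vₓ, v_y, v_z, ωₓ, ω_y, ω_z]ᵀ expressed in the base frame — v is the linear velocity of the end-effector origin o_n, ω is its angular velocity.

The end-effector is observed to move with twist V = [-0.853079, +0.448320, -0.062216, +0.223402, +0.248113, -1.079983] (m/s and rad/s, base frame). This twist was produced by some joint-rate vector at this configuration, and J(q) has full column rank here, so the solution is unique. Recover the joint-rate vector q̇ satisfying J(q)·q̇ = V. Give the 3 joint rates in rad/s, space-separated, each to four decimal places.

o_n = [-0.4941, -0.9767, 0.2057]
J₁: ẑ×o_n = [0.9767, -0.4941, 0.0000], ω = ẑ
J2: z=[0.7431, -0.6691, 0.0000] o=[-0.3212, -0.3567, 0.0000] → [-0.1376, -0.1528, -0.5764, 0.7431, -0.6691, 0.0000]
J3: z=[-0.2828, -0.3141, 0.9063] o=[-0.0892, -0.2485, 0.1099] → [0.6298, -0.3398, 0.0788, -0.2828, -0.3141, 0.9063]
q̇ = J⁺·V = [-0.3640, -0.0000, -0.7900]

-0.3640 -0.0000 -0.7900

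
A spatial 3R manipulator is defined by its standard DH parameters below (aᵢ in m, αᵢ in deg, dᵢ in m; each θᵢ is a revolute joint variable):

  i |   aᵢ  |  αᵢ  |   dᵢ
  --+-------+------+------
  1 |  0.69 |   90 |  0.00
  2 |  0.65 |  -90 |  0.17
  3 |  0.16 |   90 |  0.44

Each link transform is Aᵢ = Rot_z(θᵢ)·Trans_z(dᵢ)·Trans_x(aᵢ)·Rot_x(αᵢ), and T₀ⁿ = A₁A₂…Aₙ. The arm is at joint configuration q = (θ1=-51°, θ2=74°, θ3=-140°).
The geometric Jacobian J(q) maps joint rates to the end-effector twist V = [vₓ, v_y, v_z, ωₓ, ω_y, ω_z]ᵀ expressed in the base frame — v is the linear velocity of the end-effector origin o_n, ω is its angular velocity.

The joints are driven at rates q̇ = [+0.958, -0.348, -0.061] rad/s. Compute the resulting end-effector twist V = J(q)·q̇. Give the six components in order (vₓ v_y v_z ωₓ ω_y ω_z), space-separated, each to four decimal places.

o_n = [0.0475, -0.4922, 0.6283]
J₁: ẑ×o_n = [0.4922, 0.0475, -0.0000], ω = ẑ
J2: z=[-0.7771, -0.6293, 0.0000] o=[0.4342, -0.5362, 0.0000] → [-0.3954, 0.4883, -0.2776, -0.7771, -0.6293, 0.0000]
J3: z=[-0.6049, 0.7470, 0.2756] o=[0.4149, -0.7825, 0.6248] → [-0.0774, -0.0992, 0.0989, -0.6049, 0.7470, 0.2756]
V = J·q̇ = [0.6139, -0.1184, 0.0906, 0.3073, 0.1734, 0.9412]

0.6139 -0.1184 0.0906 0.3073 0.1734 0.9412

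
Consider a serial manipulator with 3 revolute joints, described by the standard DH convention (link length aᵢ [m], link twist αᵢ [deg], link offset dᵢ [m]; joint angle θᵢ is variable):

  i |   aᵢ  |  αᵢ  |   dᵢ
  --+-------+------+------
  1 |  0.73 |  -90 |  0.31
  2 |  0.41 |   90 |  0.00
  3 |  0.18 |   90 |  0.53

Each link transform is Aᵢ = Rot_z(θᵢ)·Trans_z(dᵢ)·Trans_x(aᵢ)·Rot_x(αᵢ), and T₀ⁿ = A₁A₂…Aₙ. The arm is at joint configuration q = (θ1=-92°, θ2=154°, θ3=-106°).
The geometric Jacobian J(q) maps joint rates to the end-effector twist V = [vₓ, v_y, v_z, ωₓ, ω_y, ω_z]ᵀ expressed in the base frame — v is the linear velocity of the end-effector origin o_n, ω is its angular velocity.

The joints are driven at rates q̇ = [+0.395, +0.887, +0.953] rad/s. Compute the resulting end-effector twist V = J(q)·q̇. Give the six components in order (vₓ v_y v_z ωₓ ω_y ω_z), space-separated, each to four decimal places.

o_n = [-0.1952, -0.6320, -0.3243]
J₁: ẑ×o_n = [0.6320, -0.1952, 0.0000], ω = ẑ
J2: z=[0.9994, -0.0349, 0.0000] o=[-0.0255, -0.7296, 0.3100] → [0.0221, 0.6340, 0.0916, 0.9994, -0.0349, 0.0000]
J3: z=[-0.0153, -0.4381, -0.8988] o=[-0.0126, -0.3613, 0.1303] → [-0.0442, 0.1572, -0.0759, -0.0153, -0.4381, -0.8988]
V = J·q̇ = [0.2272, 0.6350, 0.0089, 0.8719, -0.4485, -0.4616]

0.2272 0.6350 0.0089 0.8719 -0.4485 -0.4616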